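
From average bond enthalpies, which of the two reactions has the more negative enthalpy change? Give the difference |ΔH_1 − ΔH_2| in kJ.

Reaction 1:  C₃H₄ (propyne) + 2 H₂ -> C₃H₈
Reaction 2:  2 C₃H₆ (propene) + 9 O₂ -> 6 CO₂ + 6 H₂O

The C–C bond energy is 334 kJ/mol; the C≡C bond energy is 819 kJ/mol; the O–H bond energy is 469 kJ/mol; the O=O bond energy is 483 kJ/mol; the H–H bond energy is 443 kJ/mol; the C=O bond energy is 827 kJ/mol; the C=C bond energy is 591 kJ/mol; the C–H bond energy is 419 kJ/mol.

Reaction 1:
  Bonds broken (reactants):
    C≡C: 1 × 819 = 819
    C–C: 1 × 334 = 334
    C–H: 4 × 419 = 1676
    H–H: 2 × 443 = 886
    Σ(broken) = 3715 kJ
  Bonds formed (products):
    C–C: 2 × 334 = 668
    C–H: 8 × 419 = 3352
    Σ(formed) = 4020 kJ
  ΔH_1 = 3715 − 4020 = −305 kJ
Reaction 2:
  Bonds broken (reactants):
    C–C: 2 × 334 = 668
    C–H: 12 × 419 = 5028
    C=C: 2 × 591 = 1182
    O=O: 9 × 483 = 4347
    Σ(broken) = 11225 kJ
  Bonds formed (products):
    C=O: 12 × 827 = 9924
    O–H: 12 × 469 = 5628
    Σ(formed) = 15552 kJ
  ΔH_2 = 11225 − 15552 = −4327 kJ
ΔH_1 − ΔH_2 = +4022 kJ, so reaction 2 has the more negative ΔH; |ΔH_1 − ΔH_2| = 4022 kJ.

Reaction 2, by 4022 kJ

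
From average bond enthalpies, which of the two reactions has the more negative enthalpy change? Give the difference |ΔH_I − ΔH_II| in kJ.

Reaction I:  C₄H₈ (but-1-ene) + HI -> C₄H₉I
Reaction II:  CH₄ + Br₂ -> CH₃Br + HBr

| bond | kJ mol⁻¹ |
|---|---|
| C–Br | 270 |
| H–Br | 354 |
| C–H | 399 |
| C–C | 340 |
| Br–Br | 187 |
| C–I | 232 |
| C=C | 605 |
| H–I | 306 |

Reaction I, by 22 kJ

Reaction I:
  Bonds broken (reactants):
    C–C: 2 × 340 = 680
    C–H: 8 × 399 = 3192
    C=C: 1 × 605 = 605
    H–I: 1 × 306 = 306
    Σ(broken) = 4783 kJ
  Bonds formed (products):
    C–C: 3 × 340 = 1020
    C–H: 9 × 399 = 3591
    C–I: 1 × 232 = 232
    Σ(formed) = 4843 kJ
  ΔH_I = 4783 − 4843 = −60 kJ
Reaction II:
  Bonds broken (reactants):
    Br–Br: 1 × 187 = 187
    C–H: 4 × 399 = 1596
    Σ(broken) = 1783 kJ
  Bonds formed (products):
    C–Br: 1 × 270 = 270
    C–H: 3 × 399 = 1197
    H–Br: 1 × 354 = 354
    Σ(formed) = 1821 kJ
  ΔH_II = 1783 − 1821 = −38 kJ
ΔH_I − ΔH_II = −22 kJ, so reaction I has the more negative ΔH; |ΔH_I − ΔH_II| = 22 kJ.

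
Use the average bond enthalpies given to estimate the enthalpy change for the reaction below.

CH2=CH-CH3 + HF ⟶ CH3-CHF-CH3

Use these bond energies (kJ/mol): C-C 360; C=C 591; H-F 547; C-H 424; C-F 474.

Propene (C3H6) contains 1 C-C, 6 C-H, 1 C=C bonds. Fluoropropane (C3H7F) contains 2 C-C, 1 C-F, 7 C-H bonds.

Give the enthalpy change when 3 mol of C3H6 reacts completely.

ΔH = −360 kJ

Bonds broken (reactants):
  C-C: 1 × 360 = 360
  C-H: 6 × 424 = 2544
  C=C: 1 × 591 = 591
  H-F: 1 × 547 = 547
  Σ(broken) = 4042 kJ
Bonds formed (products):
  C-C: 2 × 360 = 720
  C-F: 1 × 474 = 474
  C-H: 7 × 424 = 2968
  Σ(formed) = 4162 kJ
ΔH = Σ(broken) − Σ(formed) = 4042 − 4162 = −120 kJ
For 3× the reaction as written: 3 × (−120) = −360 kJ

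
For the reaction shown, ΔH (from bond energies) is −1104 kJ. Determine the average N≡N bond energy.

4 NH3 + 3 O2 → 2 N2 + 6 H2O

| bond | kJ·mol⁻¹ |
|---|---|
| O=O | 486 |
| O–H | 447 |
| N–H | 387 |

Let D be the N≡N bond energy.
Σ(broken) = 12×387 + 3×486 = 6102
Σ(formed) = 2×D + 12×447 = 5364 + 2D
ΔH = Σ(broken) − Σ(formed) = (6102) − (5364 + 2D) = +738 − 2D
Setting this equal to −1104 kJ gives 2D = 1842, so D = 921 kJ/mol.

D(N≡N) ≈ 921 kJ/mol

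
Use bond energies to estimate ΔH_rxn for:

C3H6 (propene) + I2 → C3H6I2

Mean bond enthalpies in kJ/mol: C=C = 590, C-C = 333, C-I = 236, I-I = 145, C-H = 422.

ΔH ≈ −70 kJ

Bonds broken (reactants):
  C-C: 1 × 333 = 333
  C-H: 6 × 422 = 2532
  C=C: 1 × 590 = 590
  I-I: 1 × 145 = 145
  Σ(broken) = 3600 kJ
Bonds formed (products):
  C-C: 2 × 333 = 666
  C-H: 6 × 422 = 2532
  C-I: 2 × 236 = 472
  Σ(formed) = 3670 kJ
ΔH = Σ(broken) − Σ(formed) = 3600 − 3670 = −70 kJ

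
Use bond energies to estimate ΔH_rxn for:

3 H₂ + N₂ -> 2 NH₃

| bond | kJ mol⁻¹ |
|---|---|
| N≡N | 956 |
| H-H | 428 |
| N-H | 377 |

ΔH ≈ −22 kJ

Bonds broken (reactants):
  H-H: 3 × 428 = 1284
  N≡N: 1 × 956 = 956
  Σ(broken) = 2240 kJ
Bonds formed (products):
  N-H: 6 × 377 = 2262
  Σ(formed) = 2262 kJ
ΔH = Σ(broken) − Σ(formed) = 2240 − 2262 = −22 kJ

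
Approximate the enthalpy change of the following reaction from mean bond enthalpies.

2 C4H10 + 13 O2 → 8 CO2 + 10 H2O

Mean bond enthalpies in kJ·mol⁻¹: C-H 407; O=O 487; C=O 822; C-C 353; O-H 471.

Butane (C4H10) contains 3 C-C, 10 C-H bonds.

ΔH ≈ −5983 kJ

Bonds broken (reactants):
  C-C: 6 × 353 = 2118
  C-H: 20 × 407 = 8140
  O=O: 13 × 487 = 6331
  Σ(broken) = 16589 kJ
Bonds formed (products):
  C=O: 16 × 822 = 13152
  O-H: 20 × 471 = 9420
  Σ(formed) = 22572 kJ
ΔH = Σ(broken) − Σ(formed) = 16589 − 22572 = −5983 kJ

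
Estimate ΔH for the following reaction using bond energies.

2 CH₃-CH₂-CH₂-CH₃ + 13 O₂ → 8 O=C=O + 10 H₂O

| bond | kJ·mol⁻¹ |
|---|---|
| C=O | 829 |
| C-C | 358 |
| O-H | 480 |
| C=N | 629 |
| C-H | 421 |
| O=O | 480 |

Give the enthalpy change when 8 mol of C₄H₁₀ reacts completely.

ΔH = −24224 kJ

Bonds broken (reactants):
  C-C: 6 × 358 = 2148
  C-H: 20 × 421 = 8420
  O=O: 13 × 480 = 6240
  Σ(broken) = 16808 kJ
Bonds formed (products):
  C=O: 16 × 829 = 13264
  O-H: 20 × 480 = 9600
  Σ(formed) = 22864 kJ
ΔH = Σ(broken) − Σ(formed) = 16808 − 22864 = −6056 kJ
For 4× the reaction as written: 4 × (−6056) = −24224 kJ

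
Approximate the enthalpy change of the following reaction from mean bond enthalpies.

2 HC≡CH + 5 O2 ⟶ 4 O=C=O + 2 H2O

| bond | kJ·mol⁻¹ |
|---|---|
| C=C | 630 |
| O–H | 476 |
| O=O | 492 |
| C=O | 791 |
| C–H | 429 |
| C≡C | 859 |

Bonds broken (reactants):
  C≡C: 2 × 859 = 1718
  C–H: 4 × 429 = 1716
  O=O: 5 × 492 = 2460
  Σ(broken) = 5894 kJ
Bonds formed (products):
  C=O: 8 × 791 = 6328
  O–H: 4 × 476 = 1904
  Σ(formed) = 8232 kJ
ΔH = Σ(broken) − Σ(formed) = 5894 − 8232 = −2338 kJ

ΔH ≈ −2338 kJ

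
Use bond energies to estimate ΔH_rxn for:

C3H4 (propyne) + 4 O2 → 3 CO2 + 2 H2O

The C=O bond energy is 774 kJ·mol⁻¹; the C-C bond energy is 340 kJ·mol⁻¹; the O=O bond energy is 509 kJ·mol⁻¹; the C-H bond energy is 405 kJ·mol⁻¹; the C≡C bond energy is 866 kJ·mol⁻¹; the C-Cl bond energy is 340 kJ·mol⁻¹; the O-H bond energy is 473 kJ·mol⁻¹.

ΔH ≈ −1674 kJ

Bonds broken (reactants):
  C≡C: 1 × 866 = 866
  C-C: 1 × 340 = 340
  C-H: 4 × 405 = 1620
  O=O: 4 × 509 = 2036
  Σ(broken) = 4862 kJ
Bonds formed (products):
  C=O: 6 × 774 = 4644
  O-H: 4 × 473 = 1892
  Σ(formed) = 6536 kJ
ΔH = Σ(broken) − Σ(formed) = 4862 − 6536 = −1674 kJ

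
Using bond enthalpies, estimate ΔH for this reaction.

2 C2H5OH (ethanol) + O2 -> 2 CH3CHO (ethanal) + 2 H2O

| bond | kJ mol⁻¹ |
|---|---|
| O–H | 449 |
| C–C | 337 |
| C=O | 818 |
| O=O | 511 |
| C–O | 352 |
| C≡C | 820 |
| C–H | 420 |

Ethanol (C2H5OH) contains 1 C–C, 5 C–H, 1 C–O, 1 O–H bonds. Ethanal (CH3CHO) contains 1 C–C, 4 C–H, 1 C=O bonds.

ΔH ≈ −479 kJ

Bonds broken (reactants):
  C–C: 2 × 337 = 674
  C–H: 10 × 420 = 4200
  C–O: 2 × 352 = 704
  O–H: 2 × 449 = 898
  O=O: 1 × 511 = 511
  Σ(broken) = 6987 kJ
Bonds formed (products):
  C–C: 2 × 337 = 674
  C–H: 8 × 420 = 3360
  C=O: 2 × 818 = 1636
  O–H: 4 × 449 = 1796
  Σ(formed) = 7466 kJ
ΔH = Σ(broken) − Σ(formed) = 6987 − 7466 = −479 kJ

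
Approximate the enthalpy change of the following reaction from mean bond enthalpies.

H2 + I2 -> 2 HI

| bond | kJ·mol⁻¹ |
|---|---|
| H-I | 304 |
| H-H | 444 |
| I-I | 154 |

Bonds broken (reactants):
  H-H: 1 × 444 = 444
  I-I: 1 × 154 = 154
  Σ(broken) = 598 kJ
Bonds formed (products):
  H-I: 2 × 304 = 608
  Σ(formed) = 608 kJ
ΔH = Σ(broken) − Σ(formed) = 598 − 608 = −10 kJ

ΔH ≈ −10 kJ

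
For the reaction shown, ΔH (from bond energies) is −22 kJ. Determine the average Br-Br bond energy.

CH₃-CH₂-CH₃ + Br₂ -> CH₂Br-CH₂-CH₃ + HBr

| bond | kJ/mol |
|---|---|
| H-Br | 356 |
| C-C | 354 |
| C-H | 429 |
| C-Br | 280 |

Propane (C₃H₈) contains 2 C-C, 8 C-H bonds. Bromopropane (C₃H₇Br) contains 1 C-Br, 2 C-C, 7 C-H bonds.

Let D be the Br-Br bond energy.
Σ(broken) = 1×D + 2×354 + 8×429 = 4140 + D
Σ(formed) = 1×280 + 2×354 + 7×429 + 1×356 = 4347
ΔH = Σ(broken) − Σ(formed) = (4140 + D) − (4347) = −207 + D
Setting this equal to −22 kJ gives D = 185 kJ/mol.

D(Br-Br) ≈ 185 kJ/mol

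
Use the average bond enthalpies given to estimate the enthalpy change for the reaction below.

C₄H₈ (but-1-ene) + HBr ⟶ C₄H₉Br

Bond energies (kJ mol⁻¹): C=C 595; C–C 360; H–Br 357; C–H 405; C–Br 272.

ΔH ≈ −85 kJ

Bonds broken (reactants):
  C–C: 2 × 360 = 720
  C–H: 8 × 405 = 3240
  C=C: 1 × 595 = 595
  H–Br: 1 × 357 = 357
  Σ(broken) = 4912 kJ
Bonds formed (products):
  C–Br: 1 × 272 = 272
  C–C: 3 × 360 = 1080
  C–H: 9 × 405 = 3645
  Σ(formed) = 4997 kJ
ΔH = Σ(broken) − Σ(formed) = 4912 − 4997 = −85 kJ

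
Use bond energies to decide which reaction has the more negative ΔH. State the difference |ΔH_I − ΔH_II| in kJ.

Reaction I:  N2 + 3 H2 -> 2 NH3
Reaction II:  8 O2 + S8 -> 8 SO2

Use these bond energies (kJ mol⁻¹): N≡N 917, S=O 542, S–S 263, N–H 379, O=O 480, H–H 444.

Reaction II, by 2703 kJ

Reaction I:
  Bonds broken (reactants):
    H–H: 3 × 444 = 1332
    N≡N: 1 × 917 = 917
    Σ(broken) = 2249 kJ
  Bonds formed (products):
    N–H: 6 × 379 = 2274
    Σ(formed) = 2274 kJ
  ΔH_I = 2249 − 2274 = −25 kJ
Reaction II:
  Bonds broken (reactants):
    O=O: 8 × 480 = 3840
    S–S: 8 × 263 = 2104
    Σ(broken) = 5944 kJ
  Bonds formed (products):
    S=O: 16 × 542 = 8672
    Σ(formed) = 8672 kJ
  ΔH_II = 5944 − 8672 = −2728 kJ
ΔH_I − ΔH_II = +2703 kJ, so reaction II has the more negative ΔH; |ΔH_I − ΔH_II| = 2703 kJ.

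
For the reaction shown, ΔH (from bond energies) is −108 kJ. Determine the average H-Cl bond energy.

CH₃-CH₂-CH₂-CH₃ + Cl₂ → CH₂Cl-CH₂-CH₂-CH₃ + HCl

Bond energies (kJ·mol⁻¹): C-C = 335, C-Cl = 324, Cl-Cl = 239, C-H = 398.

D(H-Cl) ≈ 421 kJ/mol

Let D be the H-Cl bond energy.
Σ(broken) = 3×335 + 10×398 + 1×239 = 5224
Σ(formed) = 3×335 + 1×324 + 9×398 + 1×D = 4911 + D
ΔH = Σ(broken) − Σ(formed) = (5224) − (4911 + D) = +313 − D
Setting this equal to −108 kJ gives D = 421 kJ/mol.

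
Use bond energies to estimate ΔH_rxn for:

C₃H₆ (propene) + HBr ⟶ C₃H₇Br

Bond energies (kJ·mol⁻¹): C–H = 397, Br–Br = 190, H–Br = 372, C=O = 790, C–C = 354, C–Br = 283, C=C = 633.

ΔH ≈ −29 kJ

Bonds broken (reactants):
  C–C: 1 × 354 = 354
  C–H: 6 × 397 = 2382
  C=C: 1 × 633 = 633
  H–Br: 1 × 372 = 372
  Σ(broken) = 3741 kJ
Bonds formed (products):
  C–Br: 1 × 283 = 283
  C–C: 2 × 354 = 708
  C–H: 7 × 397 = 2779
  Σ(formed) = 3770 kJ
ΔH = Σ(broken) − Σ(formed) = 3741 − 3770 = −29 kJ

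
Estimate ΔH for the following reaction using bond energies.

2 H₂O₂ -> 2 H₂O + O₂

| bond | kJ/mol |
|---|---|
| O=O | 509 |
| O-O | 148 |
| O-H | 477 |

Bonds broken (reactants):
  O-H: 4 × 477 = 1908
  O-O: 2 × 148 = 296
  Σ(broken) = 2204 kJ
Bonds formed (products):
  O-H: 4 × 477 = 1908
  O=O: 1 × 509 = 509
  Σ(formed) = 2417 kJ
ΔH = Σ(broken) − Σ(formed) = 2204 − 2417 = −213 kJ

ΔH ≈ −213 kJ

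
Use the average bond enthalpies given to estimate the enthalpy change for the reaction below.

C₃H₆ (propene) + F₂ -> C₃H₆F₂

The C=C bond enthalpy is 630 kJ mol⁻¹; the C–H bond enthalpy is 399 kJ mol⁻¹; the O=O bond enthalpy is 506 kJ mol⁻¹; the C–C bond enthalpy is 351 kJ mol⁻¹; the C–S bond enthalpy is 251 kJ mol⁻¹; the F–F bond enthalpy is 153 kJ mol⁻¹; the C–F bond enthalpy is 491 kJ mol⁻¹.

ΔH ≈ −550 kJ

Bonds broken (reactants):
  C–C: 1 × 351 = 351
  C–H: 6 × 399 = 2394
  C=C: 1 × 630 = 630
  F–F: 1 × 153 = 153
  Σ(broken) = 3528 kJ
Bonds formed (products):
  C–C: 2 × 351 = 702
  C–F: 2 × 491 = 982
  C–H: 6 × 399 = 2394
  Σ(formed) = 4078 kJ
ΔH = Σ(broken) − Σ(formed) = 3528 − 4078 = −550 kJ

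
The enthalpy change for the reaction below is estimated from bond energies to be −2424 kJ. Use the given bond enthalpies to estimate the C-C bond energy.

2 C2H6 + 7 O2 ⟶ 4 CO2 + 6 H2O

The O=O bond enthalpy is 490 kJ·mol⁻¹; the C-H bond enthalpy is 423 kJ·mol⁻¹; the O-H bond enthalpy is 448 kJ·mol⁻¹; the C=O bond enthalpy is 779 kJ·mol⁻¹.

Let D be the C-C bond energy.
Σ(broken) = 2×D + 12×423 + 7×490 = 8506 + 2D
Σ(formed) = 8×779 + 12×448 = 11608
ΔH = Σ(broken) − Σ(formed) = (8506 + 2D) − (11608) = −3102 + 2D
Setting this equal to −2424 kJ gives 2D = 678, so D = 339 kJ/mol.

D(C-C) ≈ 339 kJ/mol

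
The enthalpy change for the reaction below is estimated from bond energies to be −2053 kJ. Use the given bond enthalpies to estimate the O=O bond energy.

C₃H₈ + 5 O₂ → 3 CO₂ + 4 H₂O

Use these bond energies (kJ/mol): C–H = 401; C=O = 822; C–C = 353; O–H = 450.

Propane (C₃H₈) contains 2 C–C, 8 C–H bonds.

D(O=O) ≈ 513 kJ/mol

Let D be the O=O bond energy.
Σ(broken) = 2×353 + 8×401 + 5×D = 3914 + 5D
Σ(formed) = 6×822 + 8×450 = 8532
ΔH = Σ(broken) − Σ(formed) = (3914 + 5D) − (8532) = −4618 + 5D
Setting this equal to −2053 kJ gives 5D = 2565, so D = 513 kJ/mol.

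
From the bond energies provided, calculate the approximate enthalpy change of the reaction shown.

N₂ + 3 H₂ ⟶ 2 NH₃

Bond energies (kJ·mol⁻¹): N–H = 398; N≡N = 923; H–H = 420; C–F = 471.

ΔH ≈ −205 kJ

Bonds broken (reactants):
  H–H: 3 × 420 = 1260
  N≡N: 1 × 923 = 923
  Σ(broken) = 2183 kJ
Bonds formed (products):
  N–H: 6 × 398 = 2388
  Σ(formed) = 2388 kJ
ΔH = Σ(broken) − Σ(formed) = 2183 − 2388 = −205 kJ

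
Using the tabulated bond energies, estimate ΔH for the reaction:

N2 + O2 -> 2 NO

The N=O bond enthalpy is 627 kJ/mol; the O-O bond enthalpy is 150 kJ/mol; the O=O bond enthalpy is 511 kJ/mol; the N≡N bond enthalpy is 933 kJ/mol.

Bonds broken (reactants):
  N≡N: 1 × 933 = 933
  O=O: 1 × 511 = 511
  Σ(broken) = 1444 kJ
Bonds formed (products):
  N=O: 2 × 627 = 1254
  Σ(formed) = 1254 kJ
ΔH = Σ(broken) − Σ(formed) = 1444 − 1254 = +190 kJ

ΔH ≈ +190 kJ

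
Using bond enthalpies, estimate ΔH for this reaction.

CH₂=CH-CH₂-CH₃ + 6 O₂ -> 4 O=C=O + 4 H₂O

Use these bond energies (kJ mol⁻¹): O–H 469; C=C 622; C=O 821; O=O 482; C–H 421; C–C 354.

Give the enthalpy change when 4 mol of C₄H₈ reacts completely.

Bonds broken (reactants):
  C–C: 2 × 354 = 708
  C–H: 8 × 421 = 3368
  C=C: 1 × 622 = 622
  O=O: 6 × 482 = 2892
  Σ(broken) = 7590 kJ
Bonds formed (products):
  C=O: 8 × 821 = 6568
  O–H: 8 × 469 = 3752
  Σ(formed) = 10320 kJ
ΔH = Σ(broken) − Σ(formed) = 7590 − 10320 = −2730 kJ
For 4× the reaction as written: 4 × (−2730) = −10920 kJ

ΔH = −10920 kJ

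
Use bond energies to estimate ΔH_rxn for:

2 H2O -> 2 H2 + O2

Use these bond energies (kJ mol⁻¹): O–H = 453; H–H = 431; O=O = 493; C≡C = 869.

ΔH ≈ +457 kJ

Bonds broken (reactants):
  O–H: 4 × 453 = 1812
  Σ(broken) = 1812 kJ
Bonds formed (products):
  H–H: 2 × 431 = 862
  O=O: 1 × 493 = 493
  Σ(formed) = 1355 kJ
ΔH = Σ(broken) − Σ(formed) = 1812 − 1355 = +457 kJ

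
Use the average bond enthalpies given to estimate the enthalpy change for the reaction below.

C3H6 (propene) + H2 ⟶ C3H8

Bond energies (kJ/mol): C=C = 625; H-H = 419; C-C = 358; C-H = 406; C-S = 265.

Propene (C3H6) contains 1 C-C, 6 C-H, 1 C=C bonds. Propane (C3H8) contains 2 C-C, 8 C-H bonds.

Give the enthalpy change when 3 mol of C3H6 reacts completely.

Bonds broken (reactants):
  C-C: 1 × 358 = 358
  C-H: 6 × 406 = 2436
  C=C: 1 × 625 = 625
  H-H: 1 × 419 = 419
  Σ(broken) = 3838 kJ
Bonds formed (products):
  C-C: 2 × 358 = 716
  C-H: 8 × 406 = 3248
  Σ(formed) = 3964 kJ
ΔH = Σ(broken) − Σ(formed) = 3838 − 3964 = −126 kJ
For 3× the reaction as written: 3 × (−126) = −378 kJ

ΔH = −378 kJ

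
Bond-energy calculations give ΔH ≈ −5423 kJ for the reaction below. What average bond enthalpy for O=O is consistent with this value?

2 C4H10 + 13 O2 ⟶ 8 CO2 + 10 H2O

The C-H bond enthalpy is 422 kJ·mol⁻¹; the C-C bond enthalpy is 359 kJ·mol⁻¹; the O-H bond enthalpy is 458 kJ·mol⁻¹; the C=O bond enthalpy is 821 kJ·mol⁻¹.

Let D be the O=O bond energy.
Σ(broken) = 6×359 + 20×422 + 13×D = 10594 + 13D
Σ(formed) = 16×821 + 20×458 = 22296
ΔH = Σ(broken) − Σ(formed) = (10594 + 13D) − (22296) = −11702 + 13D
Setting this equal to −5423 kJ gives 13D = 6279, so D = 483 kJ/mol.

D(O=O) ≈ 483 kJ/mol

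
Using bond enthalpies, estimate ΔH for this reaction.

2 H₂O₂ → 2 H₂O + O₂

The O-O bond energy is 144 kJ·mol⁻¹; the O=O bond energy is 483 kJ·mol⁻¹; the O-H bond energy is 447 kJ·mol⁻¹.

ΔH ≈ −195 kJ

Bonds broken (reactants):
  O-H: 4 × 447 = 1788
  O-O: 2 × 144 = 288
  Σ(broken) = 2076 kJ
Bonds formed (products):
  O-H: 4 × 447 = 1788
  O=O: 1 × 483 = 483
  Σ(formed) = 2271 kJ
ΔH = Σ(broken) − Σ(formed) = 2076 − 2271 = −195 kJ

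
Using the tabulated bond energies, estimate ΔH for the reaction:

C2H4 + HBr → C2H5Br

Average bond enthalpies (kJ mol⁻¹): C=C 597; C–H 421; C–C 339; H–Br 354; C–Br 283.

Bonds broken (reactants):
  C–H: 4 × 421 = 1684
  C=C: 1 × 597 = 597
  H–Br: 1 × 354 = 354
  Σ(broken) = 2635 kJ
Bonds formed (products):
  C–Br: 1 × 283 = 283
  C–C: 1 × 339 = 339
  C–H: 5 × 421 = 2105
  Σ(formed) = 2727 kJ
ΔH = Σ(broken) − Σ(formed) = 2635 − 2727 = −92 kJ

ΔH ≈ −92 kJ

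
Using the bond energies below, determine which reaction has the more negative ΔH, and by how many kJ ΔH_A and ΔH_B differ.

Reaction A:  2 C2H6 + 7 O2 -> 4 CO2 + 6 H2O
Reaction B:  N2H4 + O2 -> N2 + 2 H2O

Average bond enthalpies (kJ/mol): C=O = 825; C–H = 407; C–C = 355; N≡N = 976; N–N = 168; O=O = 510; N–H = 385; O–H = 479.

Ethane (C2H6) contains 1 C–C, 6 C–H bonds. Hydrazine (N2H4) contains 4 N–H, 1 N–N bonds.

Reaction A, by 2510 kJ

Reaction A:
  Bonds broken (reactants):
    C–C: 2 × 355 = 710
    C–H: 12 × 407 = 4884
    O=O: 7 × 510 = 3570
    Σ(broken) = 9164 kJ
  Bonds formed (products):
    C=O: 8 × 825 = 6600
    O–H: 12 × 479 = 5748
    Σ(formed) = 12348 kJ
  ΔH_A = 9164 − 12348 = −3184 kJ
Reaction B:
  Bonds broken (reactants):
    N–H: 4 × 385 = 1540
    N–N: 1 × 168 = 168
    O=O: 1 × 510 = 510
    Σ(broken) = 2218 kJ
  Bonds formed (products):
    N≡N: 1 × 976 = 976
    O–H: 4 × 479 = 1916
    Σ(formed) = 2892 kJ
  ΔH_B = 2218 − 2892 = −674 kJ
ΔH_A − ΔH_B = −2510 kJ, so reaction A has the more negative ΔH; |ΔH_A − ΔH_B| = 2510 kJ.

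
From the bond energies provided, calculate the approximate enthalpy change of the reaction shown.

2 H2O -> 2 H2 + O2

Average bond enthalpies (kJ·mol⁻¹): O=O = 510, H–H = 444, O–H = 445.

ΔH ≈ +382 kJ

Bonds broken (reactants):
  O–H: 4 × 445 = 1780
  Σ(broken) = 1780 kJ
Bonds formed (products):
  H–H: 2 × 444 = 888
  O=O: 1 × 510 = 510
  Σ(formed) = 1398 kJ
ΔH = Σ(broken) − Σ(formed) = 1780 − 1398 = +382 kJ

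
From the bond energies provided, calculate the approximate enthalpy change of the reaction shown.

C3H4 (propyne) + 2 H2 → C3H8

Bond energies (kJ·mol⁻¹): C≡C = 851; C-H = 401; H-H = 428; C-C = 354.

Bonds broken (reactants):
  C≡C: 1 × 851 = 851
  C-C: 1 × 354 = 354
  C-H: 4 × 401 = 1604
  H-H: 2 × 428 = 856
  Σ(broken) = 3665 kJ
Bonds formed (products):
  C-C: 2 × 354 = 708
  C-H: 8 × 401 = 3208
  Σ(formed) = 3916 kJ
ΔH = Σ(broken) − Σ(formed) = 3665 − 3916 = −251 kJ

ΔH ≈ −251 kJ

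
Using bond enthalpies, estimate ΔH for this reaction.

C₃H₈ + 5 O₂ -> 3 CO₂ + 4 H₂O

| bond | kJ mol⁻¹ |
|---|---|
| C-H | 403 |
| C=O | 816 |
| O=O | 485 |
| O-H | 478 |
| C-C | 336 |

ΔH ≈ −2399 kJ

Bonds broken (reactants):
  C-C: 2 × 336 = 672
  C-H: 8 × 403 = 3224
  O=O: 5 × 485 = 2425
  Σ(broken) = 6321 kJ
Bonds formed (products):
  C=O: 6 × 816 = 4896
  O-H: 8 × 478 = 3824
  Σ(formed) = 8720 kJ
ΔH = Σ(broken) − Σ(formed) = 6321 − 8720 = −2399 kJ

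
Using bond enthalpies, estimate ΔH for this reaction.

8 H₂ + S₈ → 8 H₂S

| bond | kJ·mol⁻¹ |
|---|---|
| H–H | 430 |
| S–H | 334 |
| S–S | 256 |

ΔH ≈ +144 kJ

Bonds broken (reactants):
  H–H: 8 × 430 = 3440
  S–S: 8 × 256 = 2048
  Σ(broken) = 5488 kJ
Bonds formed (products):
  S–H: 16 × 334 = 5344
  Σ(formed) = 5344 kJ
ΔH = Σ(broken) − Σ(formed) = 5488 − 5344 = +144 kJ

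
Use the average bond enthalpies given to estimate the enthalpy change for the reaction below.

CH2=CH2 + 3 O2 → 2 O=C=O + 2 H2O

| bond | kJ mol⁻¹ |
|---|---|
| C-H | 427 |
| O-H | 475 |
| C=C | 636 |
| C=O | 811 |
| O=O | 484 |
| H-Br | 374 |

ΔH ≈ −1348 kJ

Bonds broken (reactants):
  C-H: 4 × 427 = 1708
  C=C: 1 × 636 = 636
  O=O: 3 × 484 = 1452
  Σ(broken) = 3796 kJ
Bonds formed (products):
  C=O: 4 × 811 = 3244
  O-H: 4 × 475 = 1900
  Σ(formed) = 5144 kJ
ΔH = Σ(broken) − Σ(formed) = 3796 − 5144 = −1348 kJ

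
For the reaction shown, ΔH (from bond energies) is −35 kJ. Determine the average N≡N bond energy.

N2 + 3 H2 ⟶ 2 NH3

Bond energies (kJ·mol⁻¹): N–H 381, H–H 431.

Let D be the N≡N bond energy.
Σ(broken) = 3×431 + 1×D = 1293 + D
Σ(formed) = 6×381 = 2286
ΔH = Σ(broken) − Σ(formed) = (1293 + D) − (2286) = −993 + D
Setting this equal to −35 kJ gives D = 958 kJ/mol.

D(N≡N) ≈ 958 kJ/mol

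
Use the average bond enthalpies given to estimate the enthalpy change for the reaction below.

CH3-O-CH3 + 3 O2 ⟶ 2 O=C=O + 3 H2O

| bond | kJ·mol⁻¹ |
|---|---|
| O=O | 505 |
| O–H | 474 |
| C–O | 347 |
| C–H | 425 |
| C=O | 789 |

ΔH ≈ −1241 kJ

Bonds broken (reactants):
  C–H: 6 × 425 = 2550
  C–O: 2 × 347 = 694
  O=O: 3 × 505 = 1515
  Σ(broken) = 4759 kJ
Bonds formed (products):
  C=O: 4 × 789 = 3156
  O–H: 6 × 474 = 2844
  Σ(formed) = 6000 kJ
ΔH = Σ(broken) − Σ(formed) = 4759 − 6000 = −1241 kJ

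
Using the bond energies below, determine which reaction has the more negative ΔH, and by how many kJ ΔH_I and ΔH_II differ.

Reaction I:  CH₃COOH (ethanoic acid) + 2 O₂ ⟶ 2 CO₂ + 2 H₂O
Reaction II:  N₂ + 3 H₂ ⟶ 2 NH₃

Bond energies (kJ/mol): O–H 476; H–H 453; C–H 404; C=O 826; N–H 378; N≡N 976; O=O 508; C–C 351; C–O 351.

Reaction I, by 1043 kJ

Reaction I:
  Bonds broken (reactants):
    C–C: 1 × 351 = 351
    C–H: 3 × 404 = 1212
    C–O: 1 × 351 = 351
    C=O: 1 × 826 = 826
    O–H: 1 × 476 = 476
    O=O: 2 × 508 = 1016
    Σ(broken) = 4232 kJ
  Bonds formed (products):
    C=O: 4 × 826 = 3304
    O–H: 4 × 476 = 1904
    Σ(formed) = 5208 kJ
  ΔH_I = 4232 − 5208 = −976 kJ
Reaction II:
  Bonds broken (reactants):
    H–H: 3 × 453 = 1359
    N≡N: 1 × 976 = 976
    Σ(broken) = 2335 kJ
  Bonds formed (products):
    N–H: 6 × 378 = 2268
    Σ(formed) = 2268 kJ
  ΔH_II = 2335 − 2268 = +67 kJ
ΔH_I − ΔH_II = −1043 kJ, so reaction I has the more negative ΔH; |ΔH_I − ΔH_II| = 1043 kJ.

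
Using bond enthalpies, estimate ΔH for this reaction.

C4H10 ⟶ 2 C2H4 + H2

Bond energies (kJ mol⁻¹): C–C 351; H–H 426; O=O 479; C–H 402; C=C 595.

ΔH ≈ +241 kJ

Bonds broken (reactants):
  C–C: 3 × 351 = 1053
  C–H: 10 × 402 = 4020
  Σ(broken) = 5073 kJ
Bonds formed (products):
  C–H: 8 × 402 = 3216
  C=C: 2 × 595 = 1190
  H–H: 1 × 426 = 426
  Σ(formed) = 4832 kJ
ΔH = Σ(broken) − Σ(formed) = 5073 − 4832 = +241 kJ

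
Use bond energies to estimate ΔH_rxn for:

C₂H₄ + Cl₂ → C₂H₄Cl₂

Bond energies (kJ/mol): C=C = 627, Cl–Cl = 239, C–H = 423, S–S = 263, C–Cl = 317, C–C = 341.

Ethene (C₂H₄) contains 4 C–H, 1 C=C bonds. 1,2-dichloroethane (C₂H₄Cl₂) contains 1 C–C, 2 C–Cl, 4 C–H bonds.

Bonds broken (reactants):
  C–H: 4 × 423 = 1692
  C=C: 1 × 627 = 627
  Cl–Cl: 1 × 239 = 239
  Σ(broken) = 2558 kJ
Bonds formed (products):
  C–C: 1 × 341 = 341
  C–Cl: 2 × 317 = 634
  C–H: 4 × 423 = 1692
  Σ(formed) = 2667 kJ
ΔH = Σ(broken) − Σ(formed) = 2558 − 2667 = −109 kJ

ΔH ≈ −109 kJ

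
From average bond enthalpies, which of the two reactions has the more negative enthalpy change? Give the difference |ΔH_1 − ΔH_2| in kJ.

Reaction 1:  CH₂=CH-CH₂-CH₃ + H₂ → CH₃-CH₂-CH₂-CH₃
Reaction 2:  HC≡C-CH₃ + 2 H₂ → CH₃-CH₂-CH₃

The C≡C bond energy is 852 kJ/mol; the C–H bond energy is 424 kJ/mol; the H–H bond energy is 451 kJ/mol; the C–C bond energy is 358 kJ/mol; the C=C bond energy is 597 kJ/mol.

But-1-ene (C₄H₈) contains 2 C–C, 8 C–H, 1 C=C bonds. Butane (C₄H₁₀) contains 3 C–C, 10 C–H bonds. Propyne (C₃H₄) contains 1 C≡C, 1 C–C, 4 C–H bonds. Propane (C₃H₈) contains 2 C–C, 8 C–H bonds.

Reaction 1:
  Bonds broken (reactants):
    C–C: 2 × 358 = 716
    C–H: 8 × 424 = 3392
    C=C: 1 × 597 = 597
    H–H: 1 × 451 = 451
    Σ(broken) = 5156 kJ
  Bonds formed (products):
    C–C: 3 × 358 = 1074
    C–H: 10 × 424 = 4240
    Σ(formed) = 5314 kJ
  ΔH_1 = 5156 − 5314 = −158 kJ
Reaction 2:
  Bonds broken (reactants):
    C≡C: 1 × 852 = 852
    C–C: 1 × 358 = 358
    C–H: 4 × 424 = 1696
    H–H: 2 × 451 = 902
    Σ(broken) = 3808 kJ
  Bonds formed (products):
    C–C: 2 × 358 = 716
    C–H: 8 × 424 = 3392
    Σ(formed) = 4108 kJ
  ΔH_2 = 3808 − 4108 = −300 kJ
ΔH_1 − ΔH_2 = +142 kJ, so reaction 2 has the more negative ΔH; |ΔH_1 − ΔH_2| = 142 kJ.

Reaction 2, by 142 kJ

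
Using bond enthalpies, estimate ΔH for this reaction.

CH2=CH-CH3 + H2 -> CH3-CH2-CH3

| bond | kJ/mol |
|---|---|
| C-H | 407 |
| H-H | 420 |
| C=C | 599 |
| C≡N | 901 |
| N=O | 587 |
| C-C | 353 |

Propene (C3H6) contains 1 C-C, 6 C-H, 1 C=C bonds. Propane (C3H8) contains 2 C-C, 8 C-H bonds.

ΔH ≈ −148 kJ

Bonds broken (reactants):
  C-C: 1 × 353 = 353
  C-H: 6 × 407 = 2442
  C=C: 1 × 599 = 599
  H-H: 1 × 420 = 420
  Σ(broken) = 3814 kJ
Bonds formed (products):
  C-C: 2 × 353 = 706
  C-H: 8 × 407 = 3256
  Σ(formed) = 3962 kJ
ΔH = Σ(broken) − Σ(formed) = 3814 − 3962 = −148 kJ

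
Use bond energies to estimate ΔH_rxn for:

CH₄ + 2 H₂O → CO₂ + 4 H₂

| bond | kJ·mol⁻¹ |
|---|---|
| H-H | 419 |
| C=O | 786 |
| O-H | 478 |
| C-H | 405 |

ΔH ≈ +284 kJ

Bonds broken (reactants):
  C-H: 4 × 405 = 1620
  O-H: 4 × 478 = 1912
  Σ(broken) = 3532 kJ
Bonds formed (products):
  C=O: 2 × 786 = 1572
  H-H: 4 × 419 = 1676
  Σ(formed) = 3248 kJ
ΔH = Σ(broken) − Σ(formed) = 3532 − 3248 = +284 kJ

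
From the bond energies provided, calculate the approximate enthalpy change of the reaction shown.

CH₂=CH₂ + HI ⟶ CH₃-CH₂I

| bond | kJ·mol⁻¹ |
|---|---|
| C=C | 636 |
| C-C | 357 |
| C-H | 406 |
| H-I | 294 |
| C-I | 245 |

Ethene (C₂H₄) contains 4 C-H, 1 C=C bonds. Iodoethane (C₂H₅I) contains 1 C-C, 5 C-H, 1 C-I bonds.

ΔH ≈ −78 kJ

Bonds broken (reactants):
  C-H: 4 × 406 = 1624
  C=C: 1 × 636 = 636
  H-I: 1 × 294 = 294
  Σ(broken) = 2554 kJ
Bonds formed (products):
  C-C: 1 × 357 = 357
  C-H: 5 × 406 = 2030
  C-I: 1 × 245 = 245
  Σ(formed) = 2632 kJ
ΔH = Σ(broken) − Σ(formed) = 2554 − 2632 = −78 kJ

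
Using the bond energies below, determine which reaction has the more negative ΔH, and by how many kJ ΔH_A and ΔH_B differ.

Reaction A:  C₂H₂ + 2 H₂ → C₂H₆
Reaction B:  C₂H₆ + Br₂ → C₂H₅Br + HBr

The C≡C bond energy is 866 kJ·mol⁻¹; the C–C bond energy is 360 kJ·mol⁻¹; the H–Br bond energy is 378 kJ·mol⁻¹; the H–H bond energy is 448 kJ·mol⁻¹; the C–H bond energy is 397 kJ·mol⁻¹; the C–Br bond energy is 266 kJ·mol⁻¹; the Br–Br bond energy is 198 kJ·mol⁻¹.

Reaction A:
  Bonds broken (reactants):
    C≡C: 1 × 866 = 866
    C–H: 2 × 397 = 794
    H–H: 2 × 448 = 896
    Σ(broken) = 2556 kJ
  Bonds formed (products):
    C–C: 1 × 360 = 360
    C–H: 6 × 397 = 2382
    Σ(formed) = 2742 kJ
  ΔH_A = 2556 − 2742 = −186 kJ
Reaction B:
  Bonds broken (reactants):
    Br–Br: 1 × 198 = 198
    C–C: 1 × 360 = 360
    C–H: 6 × 397 = 2382
    Σ(broken) = 2940 kJ
  Bonds formed (products):
    C–Br: 1 × 266 = 266
    C–C: 1 × 360 = 360
    C–H: 5 × 397 = 1985
    H–Br: 1 × 378 = 378
    Σ(formed) = 2989 kJ
  ΔH_B = 2940 − 2989 = −49 kJ
ΔH_A − ΔH_B = −137 kJ, so reaction A has the more negative ΔH; |ΔH_A − ΔH_B| = 137 kJ.

Reaction A, by 137 kJ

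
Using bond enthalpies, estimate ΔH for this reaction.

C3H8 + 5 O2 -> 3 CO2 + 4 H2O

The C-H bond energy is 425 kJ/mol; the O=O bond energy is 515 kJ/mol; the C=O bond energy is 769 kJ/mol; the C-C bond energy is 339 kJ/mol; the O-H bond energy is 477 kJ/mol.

Bonds broken (reactants):
  C-C: 2 × 339 = 678
  C-H: 8 × 425 = 3400
  O=O: 5 × 515 = 2575
  Σ(broken) = 6653 kJ
Bonds formed (products):
  C=O: 6 × 769 = 4614
  O-H: 8 × 477 = 3816
  Σ(formed) = 8430 kJ
ΔH = Σ(broken) − Σ(formed) = 6653 − 8430 = −1777 kJ

ΔH ≈ −1777 kJ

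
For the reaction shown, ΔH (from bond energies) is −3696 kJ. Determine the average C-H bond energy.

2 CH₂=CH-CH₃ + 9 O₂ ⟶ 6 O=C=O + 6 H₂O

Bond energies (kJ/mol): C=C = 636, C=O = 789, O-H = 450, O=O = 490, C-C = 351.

D(C-H) ≈ 399 kJ/mol

Let D be the C-H bond energy.
Σ(broken) = 2×351 + 12×D + 2×636 + 9×490 = 6384 + 12D
Σ(formed) = 12×789 + 12×450 = 14868
ΔH = Σ(broken) − Σ(formed) = (6384 + 12D) − (14868) = −8484 + 12D
Setting this equal to −3696 kJ gives 12D = 4788, so D = 399 kJ/mol.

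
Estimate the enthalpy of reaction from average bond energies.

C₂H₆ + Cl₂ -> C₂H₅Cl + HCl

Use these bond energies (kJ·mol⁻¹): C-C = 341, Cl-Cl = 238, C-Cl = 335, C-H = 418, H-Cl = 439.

Bonds broken (reactants):
  C-C: 1 × 341 = 341
  C-H: 6 × 418 = 2508
  Cl-Cl: 1 × 238 = 238
  Σ(broken) = 3087 kJ
Bonds formed (products):
  C-C: 1 × 341 = 341
  C-Cl: 1 × 335 = 335
  C-H: 5 × 418 = 2090
  H-Cl: 1 × 439 = 439
  Σ(formed) = 3205 kJ
ΔH = Σ(broken) − Σ(formed) = 3087 − 3205 = −118 kJ

ΔH ≈ −118 kJ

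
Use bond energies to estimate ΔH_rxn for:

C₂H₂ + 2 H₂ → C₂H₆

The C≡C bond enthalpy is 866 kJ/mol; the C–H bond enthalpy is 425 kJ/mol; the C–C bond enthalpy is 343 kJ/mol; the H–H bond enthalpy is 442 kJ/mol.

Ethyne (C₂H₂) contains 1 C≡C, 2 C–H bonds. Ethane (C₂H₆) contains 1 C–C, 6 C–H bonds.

ΔH ≈ −293 kJ

Bonds broken (reactants):
  C≡C: 1 × 866 = 866
  C–H: 2 × 425 = 850
  H–H: 2 × 442 = 884
  Σ(broken) = 2600 kJ
Bonds formed (products):
  C–C: 1 × 343 = 343
  C–H: 6 × 425 = 2550
  Σ(formed) = 2893 kJ
ΔH = Σ(broken) − Σ(formed) = 2600 − 2893 = −293 kJ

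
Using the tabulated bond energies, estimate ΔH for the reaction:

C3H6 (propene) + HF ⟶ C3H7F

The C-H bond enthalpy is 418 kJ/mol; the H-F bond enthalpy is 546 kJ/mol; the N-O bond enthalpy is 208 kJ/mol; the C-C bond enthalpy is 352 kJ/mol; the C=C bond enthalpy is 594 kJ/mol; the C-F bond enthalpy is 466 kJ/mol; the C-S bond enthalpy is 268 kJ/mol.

ΔH ≈ −96 kJ

Bonds broken (reactants):
  C-C: 1 × 352 = 352
  C-H: 6 × 418 = 2508
  C=C: 1 × 594 = 594
  H-F: 1 × 546 = 546
  Σ(broken) = 4000 kJ
Bonds formed (products):
  C-C: 2 × 352 = 704
  C-F: 1 × 466 = 466
  C-H: 7 × 418 = 2926
  Σ(formed) = 4096 kJ
ΔH = Σ(broken) − Σ(formed) = 4000 − 4096 = −96 kJ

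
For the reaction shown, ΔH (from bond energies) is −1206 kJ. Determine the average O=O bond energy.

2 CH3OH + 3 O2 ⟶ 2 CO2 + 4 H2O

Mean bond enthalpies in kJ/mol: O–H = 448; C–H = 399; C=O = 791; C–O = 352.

D(O=O) ≈ 516 kJ/mol

Let D be the O=O bond energy.
Σ(broken) = 6×399 + 2×352 + 2×448 + 3×D = 3994 + 3D
Σ(formed) = 4×791 + 8×448 = 6748
ΔH = Σ(broken) − Σ(formed) = (3994 + 3D) − (6748) = −2754 + 3D
Setting this equal to −1206 kJ gives 3D = 1548, so D = 516 kJ/mol.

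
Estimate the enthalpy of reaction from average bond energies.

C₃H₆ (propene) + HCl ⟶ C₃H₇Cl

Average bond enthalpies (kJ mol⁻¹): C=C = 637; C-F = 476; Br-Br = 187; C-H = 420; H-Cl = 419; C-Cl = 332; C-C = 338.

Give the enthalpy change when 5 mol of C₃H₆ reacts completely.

Bonds broken (reactants):
  C-C: 1 × 338 = 338
  C-H: 6 × 420 = 2520
  C=C: 1 × 637 = 637
  H-Cl: 1 × 419 = 419
  Σ(broken) = 3914 kJ
Bonds formed (products):
  C-C: 2 × 338 = 676
  C-Cl: 1 × 332 = 332
  C-H: 7 × 420 = 2940
  Σ(formed) = 3948 kJ
ΔH = Σ(broken) − Σ(formed) = 3914 − 3948 = −34 kJ
For 5× the reaction as written: 5 × (−34) = −170 kJ

ΔH = −170 kJ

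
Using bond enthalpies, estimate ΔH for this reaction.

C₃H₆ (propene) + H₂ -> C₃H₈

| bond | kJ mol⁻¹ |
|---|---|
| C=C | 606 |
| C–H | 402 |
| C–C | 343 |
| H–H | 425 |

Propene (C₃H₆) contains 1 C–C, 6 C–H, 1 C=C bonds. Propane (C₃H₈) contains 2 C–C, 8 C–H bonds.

ΔH ≈ −116 kJ

Bonds broken (reactants):
  C–C: 1 × 343 = 343
  C–H: 6 × 402 = 2412
  C=C: 1 × 606 = 606
  H–H: 1 × 425 = 425
  Σ(broken) = 3786 kJ
Bonds formed (products):
  C–C: 2 × 343 = 686
  C–H: 8 × 402 = 3216
  Σ(formed) = 3902 kJ
ΔH = Σ(broken) − Σ(formed) = 3786 − 3902 = −116 kJ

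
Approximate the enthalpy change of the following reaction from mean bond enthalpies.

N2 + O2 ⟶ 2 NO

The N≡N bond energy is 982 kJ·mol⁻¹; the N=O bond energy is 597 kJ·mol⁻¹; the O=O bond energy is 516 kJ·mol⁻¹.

ΔH ≈ +304 kJ

Bonds broken (reactants):
  N≡N: 1 × 982 = 982
  O=O: 1 × 516 = 516
  Σ(broken) = 1498 kJ
Bonds formed (products):
  N=O: 2 × 597 = 1194
  Σ(formed) = 1194 kJ
ΔH = Σ(broken) − Σ(formed) = 1498 − 1194 = +304 kJ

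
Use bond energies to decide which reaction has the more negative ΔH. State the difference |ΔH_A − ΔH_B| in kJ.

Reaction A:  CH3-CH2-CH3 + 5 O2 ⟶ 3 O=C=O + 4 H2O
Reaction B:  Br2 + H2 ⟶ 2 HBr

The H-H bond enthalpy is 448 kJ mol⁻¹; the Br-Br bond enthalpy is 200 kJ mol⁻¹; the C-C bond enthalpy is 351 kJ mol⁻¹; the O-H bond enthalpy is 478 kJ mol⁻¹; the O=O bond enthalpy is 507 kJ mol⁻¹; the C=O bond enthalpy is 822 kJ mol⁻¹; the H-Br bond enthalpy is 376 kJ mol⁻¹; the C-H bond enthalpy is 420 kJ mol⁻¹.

Reaction A, by 2055 kJ

Reaction A:
  Bonds broken (reactants):
    C-C: 2 × 351 = 702
    C-H: 8 × 420 = 3360
    O=O: 5 × 507 = 2535
    Σ(broken) = 6597 kJ
  Bonds formed (products):
    C=O: 6 × 822 = 4932
    O-H: 8 × 478 = 3824
    Σ(formed) = 8756 kJ
  ΔH_A = 6597 − 8756 = −2159 kJ
Reaction B:
  Bonds broken (reactants):
    Br-Br: 1 × 200 = 200
    H-H: 1 × 448 = 448
    Σ(broken) = 648 kJ
  Bonds formed (products):
    H-Br: 2 × 376 = 752
    Σ(formed) = 752 kJ
  ΔH_B = 648 − 752 = −104 kJ
ΔH_A − ΔH_B = −2055 kJ, so reaction A has the more negative ΔH; |ΔH_A − ΔH_B| = 2055 kJ.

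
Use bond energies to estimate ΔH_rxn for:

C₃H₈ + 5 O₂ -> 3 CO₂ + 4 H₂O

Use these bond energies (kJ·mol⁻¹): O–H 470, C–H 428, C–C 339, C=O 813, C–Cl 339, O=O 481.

ΔH ≈ −2131 kJ

Bonds broken (reactants):
  C–C: 2 × 339 = 678
  C–H: 8 × 428 = 3424
  O=O: 5 × 481 = 2405
  Σ(broken) = 6507 kJ
Bonds formed (products):
  C=O: 6 × 813 = 4878
  O–H: 8 × 470 = 3760
  Σ(formed) = 8638 kJ
ΔH = Σ(broken) − Σ(formed) = 6507 − 8638 = −2131 kJ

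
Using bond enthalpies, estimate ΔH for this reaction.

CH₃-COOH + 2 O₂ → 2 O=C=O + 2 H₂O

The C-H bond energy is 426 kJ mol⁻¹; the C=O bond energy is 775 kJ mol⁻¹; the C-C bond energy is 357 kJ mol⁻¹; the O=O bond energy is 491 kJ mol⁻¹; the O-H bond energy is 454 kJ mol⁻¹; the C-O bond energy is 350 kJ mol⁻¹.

ΔH ≈ −720 kJ

Bonds broken (reactants):
  C-C: 1 × 357 = 357
  C-H: 3 × 426 = 1278
  C-O: 1 × 350 = 350
  C=O: 1 × 775 = 775
  O-H: 1 × 454 = 454
  O=O: 2 × 491 = 982
  Σ(broken) = 4196 kJ
Bonds formed (products):
  C=O: 4 × 775 = 3100
  O-H: 4 × 454 = 1816
  Σ(formed) = 4916 kJ
ΔH = Σ(broken) − Σ(formed) = 4196 − 4916 = −720 kJ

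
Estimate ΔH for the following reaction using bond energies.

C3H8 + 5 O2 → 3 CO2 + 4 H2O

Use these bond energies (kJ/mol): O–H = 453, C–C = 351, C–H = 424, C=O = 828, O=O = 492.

Bonds broken (reactants):
  C–C: 2 × 351 = 702
  C–H: 8 × 424 = 3392
  O=O: 5 × 492 = 2460
  Σ(broken) = 6554 kJ
Bonds formed (products):
  C=O: 6 × 828 = 4968
  O–H: 8 × 453 = 3624
  Σ(formed) = 8592 kJ
ΔH = Σ(broken) − Σ(formed) = 6554 − 8592 = −2038 kJ

ΔH ≈ −2038 kJ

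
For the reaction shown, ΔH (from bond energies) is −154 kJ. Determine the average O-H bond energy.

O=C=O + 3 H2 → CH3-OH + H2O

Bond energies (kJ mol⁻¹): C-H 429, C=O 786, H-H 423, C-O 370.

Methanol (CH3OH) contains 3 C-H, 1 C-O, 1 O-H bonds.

D(O-H) ≈ 446 kJ/mol

Let D be the O-H bond energy.
Σ(broken) = 2×786 + 3×423 = 2841
Σ(formed) = 3×429 + 1×370 + 3×D = 1657 + 3D
ΔH = Σ(broken) − Σ(formed) = (2841) − (1657 + 3D) = +1184 − 3D
Setting this equal to −154 kJ gives 3D = 1338, so D = 446 kJ/mol.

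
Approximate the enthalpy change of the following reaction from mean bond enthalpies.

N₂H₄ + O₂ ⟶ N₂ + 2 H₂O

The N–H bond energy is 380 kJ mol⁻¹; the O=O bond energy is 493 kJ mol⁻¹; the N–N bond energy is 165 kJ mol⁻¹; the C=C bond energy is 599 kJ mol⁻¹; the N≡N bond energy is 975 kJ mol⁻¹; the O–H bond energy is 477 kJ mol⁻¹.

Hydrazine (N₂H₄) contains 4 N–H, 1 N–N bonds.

ΔH ≈ −705 kJ

Bonds broken (reactants):
  N–H: 4 × 380 = 1520
  N–N: 1 × 165 = 165
  O=O: 1 × 493 = 493
  Σ(broken) = 2178 kJ
Bonds formed (products):
  N≡N: 1 × 975 = 975
  O–H: 4 × 477 = 1908
  Σ(formed) = 2883 kJ
ΔH = Σ(broken) − Σ(formed) = 2178 − 2883 = −705 kJ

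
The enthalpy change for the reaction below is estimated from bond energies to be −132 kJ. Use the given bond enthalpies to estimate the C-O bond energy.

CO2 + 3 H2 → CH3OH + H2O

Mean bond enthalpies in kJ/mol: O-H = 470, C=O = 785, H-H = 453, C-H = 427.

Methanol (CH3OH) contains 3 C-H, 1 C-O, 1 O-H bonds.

Let D be the C-O bond energy.
Σ(broken) = 2×785 + 3×453 = 2929
Σ(formed) = 3×427 + 1×D + 3×470 = 2691 + D
ΔH = Σ(broken) − Σ(formed) = (2929) − (2691 + D) = +238 − D
Setting this equal to −132 kJ gives D = 370 kJ/mol.

D(C-O) ≈ 370 kJ/mol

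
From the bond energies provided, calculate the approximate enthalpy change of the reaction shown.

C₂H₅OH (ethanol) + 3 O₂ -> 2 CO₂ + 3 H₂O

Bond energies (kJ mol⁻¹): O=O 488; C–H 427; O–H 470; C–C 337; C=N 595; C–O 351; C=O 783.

ΔH ≈ −1195 kJ

Bonds broken (reactants):
  C–C: 1 × 337 = 337
  C–H: 5 × 427 = 2135
  C–O: 1 × 351 = 351
  O–H: 1 × 470 = 470
  O=O: 3 × 488 = 1464
  Σ(broken) = 4757 kJ
Bonds formed (products):
  C=O: 4 × 783 = 3132
  O–H: 6 × 470 = 2820
  Σ(formed) = 5952 kJ
ΔH = Σ(broken) − Σ(formed) = 4757 − 5952 = −1195 kJ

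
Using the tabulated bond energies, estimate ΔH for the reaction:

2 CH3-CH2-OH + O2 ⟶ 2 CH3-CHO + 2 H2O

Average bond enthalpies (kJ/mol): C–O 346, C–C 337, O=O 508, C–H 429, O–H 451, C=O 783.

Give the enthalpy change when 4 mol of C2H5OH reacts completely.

Bonds broken (reactants):
  C–C: 2 × 337 = 674
  C–H: 10 × 429 = 4290
  C–O: 2 × 346 = 692
  O–H: 2 × 451 = 902
  O=O: 1 × 508 = 508
  Σ(broken) = 7066 kJ
Bonds formed (products):
  C–C: 2 × 337 = 674
  C–H: 8 × 429 = 3432
  C=O: 2 × 783 = 1566
  O–H: 4 × 451 = 1804
  Σ(formed) = 7476 kJ
ΔH = Σ(broken) − Σ(formed) = 7066 − 7476 = −410 kJ
For 2× the reaction as written: 2 × (−410) = −820 kJ

ΔH = −820 kJ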